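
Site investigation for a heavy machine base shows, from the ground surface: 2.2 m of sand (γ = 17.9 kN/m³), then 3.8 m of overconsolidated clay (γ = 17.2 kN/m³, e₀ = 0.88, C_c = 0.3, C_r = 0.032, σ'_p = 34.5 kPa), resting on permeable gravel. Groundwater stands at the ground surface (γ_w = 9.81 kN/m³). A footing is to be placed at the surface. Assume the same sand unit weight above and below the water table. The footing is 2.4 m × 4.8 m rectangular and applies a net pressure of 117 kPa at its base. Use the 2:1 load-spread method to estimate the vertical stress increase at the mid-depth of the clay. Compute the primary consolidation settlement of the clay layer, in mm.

Mid-depth of clay below the ground surface: z = 2.2 + 3.8/2 = 4.1 m.
Total vertical stress at mid-clay: σ_v = 17.9×2.2 + 17.2×1.9 = 72.06 kPa.
Pore pressure: u = 9.81×(4.1 − 0) = 40.221 kPa.
Initial effective stress: σ'_0 = σ_v − u = 72.06 − 40.221 = 31.839 kPa.
Stress increase at mid-clay by the 2:1 spreading method:
Δσ = qBL/((B+z)(L+z)) = 117×2.4×4.8/((2.4+4.1)(4.8+4.1)) = 23.299 kPa
Final effective stress: σ'_f = 31.839 + 23.299 = 55.138 kPa.
σ'_f = 55.138 > σ'_p = 34.5 kPa, so the stress path crosses the preconsolidation pressure — recompression up to σ'_p, then virgin compression beyond:
S_c = H/(1+e₀)·[C_r·log₁₀(σ'_p/σ'_0) + C_c·log₁₀(σ'_f/σ'_p)]
    = 3.8/1.88 × [0.032×log₁₀(34.5/31.839) + 0.3×log₁₀(55.138/34.5)]
    = 2.0213 × [0.0011155 + 0.06109] = 0.1257 m

S_c ≈ 126 mm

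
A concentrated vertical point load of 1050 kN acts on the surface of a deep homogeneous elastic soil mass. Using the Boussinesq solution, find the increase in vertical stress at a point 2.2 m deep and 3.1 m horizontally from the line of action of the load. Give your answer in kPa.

Δσ_z ≈ 6.73 kPa

Boussinesq vertical stress below a point load on an elastic half-space:
Δσ_z = 3P/(2πz²) · [1 + (r/z)²]^(−5/2)
r/z = 3.1/2.2 = 1.4091; [1+(r/z)²]^(−5/2) = 0.06493.
Δσ_z = 3×1050/(2π×2.2²) × 0.06493 = 103.58 × 0.06493 = 6.725 kPa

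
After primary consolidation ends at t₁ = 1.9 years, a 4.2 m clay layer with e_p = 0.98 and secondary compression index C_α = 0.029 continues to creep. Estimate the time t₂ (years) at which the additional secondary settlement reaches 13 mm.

S_s = C_α·H/(1+e_p)·log₁₀(t₂/t₁) ⇒ log₁₀(t₂/t₁) = S_s·(1+e_p)/(C_α·H).
log₁₀(t₂/t₁) = 0.013 × (1+0.98) / (0.029×4.2) = 0.2113
t₂ = t₁ × 10^0.2113 = 1.9 × 1.627 = 3.091 years

t₂ ≈ 3.09 years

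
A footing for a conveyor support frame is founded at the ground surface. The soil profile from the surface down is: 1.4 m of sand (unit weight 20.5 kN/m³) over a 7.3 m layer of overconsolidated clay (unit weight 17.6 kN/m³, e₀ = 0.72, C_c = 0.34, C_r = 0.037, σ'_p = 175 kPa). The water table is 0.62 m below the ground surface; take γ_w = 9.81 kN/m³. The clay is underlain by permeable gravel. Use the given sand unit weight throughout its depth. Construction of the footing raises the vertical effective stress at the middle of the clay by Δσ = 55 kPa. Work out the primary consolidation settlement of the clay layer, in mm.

S_c ≈ 51 mm

Mid-depth of clay below the ground surface: z = 1.4 + 7.3/2 = 5.05 m.
Total vertical stress at mid-clay: σ_v = 20.5×1.4 + 17.6×3.65 = 92.94 kPa.
Pore pressure: u = 9.81×(5.05 − 0.62) = 43.458 kPa.
Initial effective stress: σ'_0 = σ_v − u = 92.94 − 43.458 = 49.482 kPa.
Final effective stress: σ'_f = 49.482 + 55 = 104.48 kPa.
σ'_f = 104.48 ≤ σ'_p = 175 kPa, so the clay remains overconsolidated and only the recompression index applies:
S_c = C_r·H/(1+e₀)·log₁₀(σ'_f/σ'_0) = 0.037×7.3/1.72×log₁₀(104.48/49.482)
    = 0.15704 × 0.32459 = 0.05097 m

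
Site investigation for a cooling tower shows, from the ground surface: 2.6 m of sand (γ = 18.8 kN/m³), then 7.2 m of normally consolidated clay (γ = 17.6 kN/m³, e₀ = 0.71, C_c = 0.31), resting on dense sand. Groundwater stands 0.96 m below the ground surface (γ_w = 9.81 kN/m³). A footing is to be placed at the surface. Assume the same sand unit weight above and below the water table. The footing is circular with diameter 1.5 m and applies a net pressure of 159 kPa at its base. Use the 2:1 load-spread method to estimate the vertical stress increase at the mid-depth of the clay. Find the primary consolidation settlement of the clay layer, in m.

Mid-depth of clay below the ground surface: z = 2.6 + 7.2/2 = 6.2 m.
Total vertical stress at mid-clay: σ_v = 18.8×2.6 + 17.6×3.6 = 112.24 kPa.
Pore pressure: u = 9.81×(6.2 − 0.96) = 51.404 kPa.
Initial effective stress: σ'_0 = σ_v − u = 112.24 − 51.404 = 60.836 kPa.
Stress increase at mid-clay by the 2:1 spreading method:
Δσ ≈ qD²/(D+z)² = 159×1.5²/(1.5+6.2)² = 6.0339 kPa
Final effective stress: σ'_f = σ'_0 + Δσ = 60.836 + 6.0339 = 66.87 kPa.
Normally consolidated clay, so the full stress increment lies on the virgin compression line:
S_c = C_c·H/(1+e₀)·log₁₀(σ'_f/σ'_0) = 0.31×7.2/(1+0.71)×log₁₀(66.87/60.836)
    = 1.3053 × 0.041071 = 0.05361 m

S_c ≈ 0.0536 m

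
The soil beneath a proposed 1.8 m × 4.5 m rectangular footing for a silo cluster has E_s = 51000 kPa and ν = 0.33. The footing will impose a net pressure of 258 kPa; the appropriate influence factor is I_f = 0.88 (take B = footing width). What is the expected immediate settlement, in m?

Immediate (elastic) settlement: S_e = q·B·(1−ν²)/E_s · I_f.
S_e = 258 × 1.8 × (1 − 0.33²) / 51000 × 0.88
    = 258 × 1.8 × 0.8911 / 51000 × 0.88
    = 0.007141 m

S_e ≈ 0.00714 m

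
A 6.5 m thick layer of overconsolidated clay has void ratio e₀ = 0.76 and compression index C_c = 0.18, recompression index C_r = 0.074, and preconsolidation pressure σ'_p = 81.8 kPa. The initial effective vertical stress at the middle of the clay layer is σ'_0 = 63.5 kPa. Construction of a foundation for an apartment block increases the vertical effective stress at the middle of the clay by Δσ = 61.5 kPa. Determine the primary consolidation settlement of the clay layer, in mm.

Final effective stress: σ'_f = 63.5 + 61.5 = 125 kPa.
σ'_f = 125 > σ'_p = 81.8 kPa, so the stress path crosses the preconsolidation pressure — recompression up to σ'_p, then virgin compression beyond:
S_c = H/(1+e₀)·[C_r·log₁₀(σ'_p/σ'_0) + C_c·log₁₀(σ'_f/σ'_p)]
    = 6.5/1.76 × [0.074×log₁₀(81.8/63.5) + 0.18×log₁₀(125/81.8)]
    = 3.6932 × [0.0081385 + 0.033148] = 0.1525 m

S_c ≈ 152 mm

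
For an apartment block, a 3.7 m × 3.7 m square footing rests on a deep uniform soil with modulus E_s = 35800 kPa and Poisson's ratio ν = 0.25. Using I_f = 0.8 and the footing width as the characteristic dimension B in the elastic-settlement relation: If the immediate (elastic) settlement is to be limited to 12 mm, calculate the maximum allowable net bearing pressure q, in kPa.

S_e = q·B·(1−ν²)/E_s · I_f  ⇒  q = S_e·E_s / (B·(1−ν²)·I_f).
q = 0.012 × 35800 / (3.7 × 0.9375 × 0.8) = 154.8 kPa

q ≈ 155 kPa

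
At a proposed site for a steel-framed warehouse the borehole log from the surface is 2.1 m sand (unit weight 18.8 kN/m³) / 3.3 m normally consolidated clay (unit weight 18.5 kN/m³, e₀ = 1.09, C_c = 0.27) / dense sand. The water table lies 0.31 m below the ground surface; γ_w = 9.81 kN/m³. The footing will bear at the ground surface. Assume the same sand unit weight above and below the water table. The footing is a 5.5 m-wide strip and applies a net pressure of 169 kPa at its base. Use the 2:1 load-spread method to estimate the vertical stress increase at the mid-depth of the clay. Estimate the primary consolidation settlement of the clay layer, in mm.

S_c ≈ 246 mm

Mid-depth of clay below the ground surface: z = 2.1 + 3.3/2 = 3.75 m.
Total vertical stress at mid-clay: σ_v = 18.8×2.1 + 18.5×1.65 = 70.005 kPa.
Pore pressure: u = 9.81×(3.75 − 0.31) = 33.746 kPa.
Initial effective stress: σ'_0 = σ_v − u = 70.005 − 33.746 = 36.259 kPa.
Stress increase at mid-clay by the 2:1 spreading method:
Δσ = qB/(B+z) = 169×5.5/(5.5+3.75) = 100.49 kPa
Final effective stress: σ'_f = σ'_0 + Δσ = 36.259 + 100.49 = 136.75 kPa.
Normally consolidated clay, so the full stress increment lies on the virgin compression line:
S_c = C_c·H/(1+e₀)·log₁₀(σ'_f/σ'_0) = 0.27×3.3/(1+1.09)×log₁₀(136.75/36.259)
    = 0.42632 × 0.57651 = 0.2458 m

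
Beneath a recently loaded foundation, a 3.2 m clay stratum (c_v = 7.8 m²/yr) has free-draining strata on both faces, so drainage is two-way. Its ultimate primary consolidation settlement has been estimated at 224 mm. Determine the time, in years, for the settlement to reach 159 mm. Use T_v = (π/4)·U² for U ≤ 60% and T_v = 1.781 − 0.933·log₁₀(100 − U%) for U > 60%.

Drainage path length: H_d = H/2 = 1.6 m (double drainage).
U = S(t)/S_ult = 159/224 = 0.7098.
U > 60%: T_v = 1.781 − 0.933·log₁₀(100 − 70.982) = 0.41633.
t = T_v·H_d²/c_v = 0.41633×1.6²/7.8 = 0.1366 years.

t ≈ 0.137 years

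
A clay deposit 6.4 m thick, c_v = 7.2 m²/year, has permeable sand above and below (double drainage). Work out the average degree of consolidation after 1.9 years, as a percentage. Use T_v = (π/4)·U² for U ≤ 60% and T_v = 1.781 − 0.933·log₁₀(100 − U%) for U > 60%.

U ≈ 97 %

Drainage path length: H_d = H/2 = 3.2 m (double drainage).
T_v = c_v·t/H_d² = 7.2×1.9/3.2² = 1.3359.
T_v = 1.3359 corresponds to the U > 60% branch:
U = 1 − 10^((1.781 − T_v)/0.933)/100 = 0.97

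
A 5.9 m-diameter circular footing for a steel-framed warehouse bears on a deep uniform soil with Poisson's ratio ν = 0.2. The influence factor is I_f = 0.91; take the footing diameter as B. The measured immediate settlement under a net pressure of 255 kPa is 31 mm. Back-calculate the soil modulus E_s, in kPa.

E_s ≈ 42400 kPa

S_e = q·B·(1−ν²)/E_s · I_f  ⇒  E_s = q·B·(1−ν²)·I_f / S_e.
E_s = 255 × 5.9 × 0.96 × 0.91 / 0.031 = 42400 kPa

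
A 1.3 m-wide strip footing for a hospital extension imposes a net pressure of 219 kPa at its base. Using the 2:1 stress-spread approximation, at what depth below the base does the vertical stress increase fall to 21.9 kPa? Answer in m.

2:1 spreading — at depth z the loaded area has grown by z in each plan dimension:
qB/(B+z) = Δσ_z ⇒ z = qB/Δσ_z − B = 219×1.3/21.9 − 1.3 = 11.7 m

z ≈ 11.7 m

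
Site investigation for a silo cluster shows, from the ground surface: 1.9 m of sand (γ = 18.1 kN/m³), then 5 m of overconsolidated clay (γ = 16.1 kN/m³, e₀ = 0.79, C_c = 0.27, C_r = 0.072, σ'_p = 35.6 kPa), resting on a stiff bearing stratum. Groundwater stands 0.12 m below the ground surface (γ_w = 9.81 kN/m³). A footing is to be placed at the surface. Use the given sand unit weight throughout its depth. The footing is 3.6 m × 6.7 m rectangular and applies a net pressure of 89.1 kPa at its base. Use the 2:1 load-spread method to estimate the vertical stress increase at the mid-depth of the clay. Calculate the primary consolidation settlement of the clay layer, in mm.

Mid-depth of clay below the ground surface: z = 1.9 + 5/2 = 4.4 m.
Total vertical stress at mid-clay: σ_v = 18.1×1.9 + 16.1×2.5 = 74.64 kPa.
Pore pressure: u = 9.81×(4.4 − 0.12) = 41.987 kPa.
Initial effective stress: σ'_0 = σ_v − u = 74.64 − 41.987 = 32.653 kPa.
Stress increase at mid-clay by the 2:1 spreading method:
Δσ = qBL/((B+z)(L+z)) = 89.1×3.6×6.7/((3.6+4.4)(6.7+4.4)) = 24.201 kPa
Final effective stress: σ'_f = 32.653 + 24.201 = 56.854 kPa.
σ'_f = 56.854 > σ'_p = 35.6 kPa, so the stress path crosses the preconsolidation pressure — recompression up to σ'_p, then virgin compression beyond:
S_c = H/(1+e₀)·[C_r·log₁₀(σ'_p/σ'_0) + C_c·log₁₀(σ'_f/σ'_p)]
    = 5/1.79 × [0.072×log₁₀(35.6/32.653) + 0.27×log₁₀(56.854/35.6)]
    = 2.7933 × [0.0027019 + 0.054894] = 0.1609 m

S_c ≈ 161 mm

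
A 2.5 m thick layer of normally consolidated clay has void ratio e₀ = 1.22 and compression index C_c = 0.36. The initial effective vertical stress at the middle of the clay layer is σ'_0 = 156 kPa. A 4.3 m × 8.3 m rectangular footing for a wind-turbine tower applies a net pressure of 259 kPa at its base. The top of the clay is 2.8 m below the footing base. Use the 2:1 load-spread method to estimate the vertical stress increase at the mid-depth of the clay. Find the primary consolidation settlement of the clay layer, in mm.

S_c ≈ 79.9 mm

Mid-depth of clay below the footing base: z = 2.8 + 2.5/2 = 4.05 m.
Stress increase at mid-clay by the 2:1 spreading method:
Δσ = qBL/((B+z)(L+z)) = 259×4.3×8.3/((4.3+4.05)(8.3+4.05)) = 89.638 kPa
Final effective stress: σ'_f = σ'_0 + Δσ = 156 + 89.638 = 245.64 kPa.
Normally consolidated clay, so the full stress increment lies on the virgin compression line:
S_c = C_c·H/(1+e₀)·log₁₀(σ'_f/σ'_0) = 0.36×2.5/(1+1.22)×log₁₀(245.64/156)
    = 0.40541 × 0.19717 = 0.07993 m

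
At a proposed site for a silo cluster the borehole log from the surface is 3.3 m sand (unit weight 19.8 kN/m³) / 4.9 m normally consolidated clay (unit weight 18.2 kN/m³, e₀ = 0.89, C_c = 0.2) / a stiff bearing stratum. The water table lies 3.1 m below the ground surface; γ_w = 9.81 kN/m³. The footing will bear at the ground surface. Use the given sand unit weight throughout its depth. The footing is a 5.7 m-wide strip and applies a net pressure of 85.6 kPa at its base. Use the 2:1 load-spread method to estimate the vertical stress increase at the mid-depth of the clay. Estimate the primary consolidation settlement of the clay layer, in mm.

Mid-depth of clay below the ground surface: z = 3.3 + 4.9/2 = 5.75 m.
Total vertical stress at mid-clay: σ_v = 19.8×3.3 + 18.2×2.45 = 109.93 kPa.
Pore pressure: u = 9.81×(5.75 − 3.1) = 25.997 kPa.
Initial effective stress: σ'_0 = σ_v − u = 109.93 − 25.997 = 83.933 kPa.
Stress increase at mid-clay by the 2:1 spreading method:
Δσ = qB/(B+z) = 85.6×5.7/(5.7+5.75) = 42.613 kPa
Final effective stress: σ'_f = σ'_0 + Δσ = 83.933 + 42.613 = 126.55 kPa.
Normally consolidated clay, so the full stress increment lies on the virgin compression line:
S_c = C_c·H/(1+e₀)·log₁₀(σ'_f/σ'_0) = 0.2×4.9/(1+0.89)×log₁₀(126.55/83.933)
    = 0.51852 × 0.17833 = 0.09247 m

S_c ≈ 92.5 mm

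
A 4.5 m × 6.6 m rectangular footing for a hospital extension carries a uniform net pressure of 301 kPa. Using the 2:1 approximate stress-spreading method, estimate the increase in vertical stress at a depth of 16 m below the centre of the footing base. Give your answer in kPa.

By the 2:1 method the load spreads at 1 horizontal : 2 vertical, so at depth z the loaded area has grown by z in each plan dimension:
Δσ = qBL/((B+z)(L+z)) = 301×4.5×6.6/((4.5+16)(6.6+16)) = 19.296 kPa

Δσ_z ≈ 19.3 kPa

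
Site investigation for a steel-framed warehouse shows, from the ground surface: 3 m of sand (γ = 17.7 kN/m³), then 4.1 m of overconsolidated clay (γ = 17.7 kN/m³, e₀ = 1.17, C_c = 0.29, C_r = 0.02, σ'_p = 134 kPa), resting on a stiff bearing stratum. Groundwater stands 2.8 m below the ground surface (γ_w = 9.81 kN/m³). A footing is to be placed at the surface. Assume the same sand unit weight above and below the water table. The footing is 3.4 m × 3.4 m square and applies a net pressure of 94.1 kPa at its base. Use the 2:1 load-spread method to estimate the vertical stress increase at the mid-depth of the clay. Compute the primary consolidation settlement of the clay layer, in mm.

S_c ≈ 3.35 mm

Mid-depth of clay below the ground surface: z = 3 + 4.1/2 = 5.05 m.
Total vertical stress at mid-clay: σ_v = 17.7×3 + 17.7×2.05 = 89.385 kPa.
Pore pressure: u = 9.81×(5.05 − 2.8) = 22.073 kPa.
Initial effective stress: σ'_0 = σ_v − u = 89.385 − 22.073 = 67.312 kPa.
Stress increase at mid-clay by the 2:1 spreading method:
Δσ = qBL/((B+z)(L+z)) = 94.1×3.4×3.4/((3.4+5.05)(3.4+5.05)) = 15.235 kPa
Final effective stress: σ'_f = 67.312 + 15.235 = 82.547 kPa.
σ'_f = 82.547 ≤ σ'_p = 134 kPa, so the clay remains overconsolidated and only the recompression index applies:
S_c = C_r·H/(1+e₀)·log₁₀(σ'_f/σ'_0) = 0.02×4.1/2.17×log₁₀(82.547/67.312)
    = 0.037788 × 0.088609 = 0.003348 m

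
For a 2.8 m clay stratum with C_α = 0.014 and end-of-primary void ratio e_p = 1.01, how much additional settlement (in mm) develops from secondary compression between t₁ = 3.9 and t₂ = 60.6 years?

Secondary compression: S_s = C_α·H/(1+e_p)·log₁₀(t₂/t₁)
S_s = 0.014×2.8/(1+1.01)×log₁₀(60.6/3.9)
    = 0.0195 × 1.191 = 0.02324 m

S_s ≈ 23.2 mm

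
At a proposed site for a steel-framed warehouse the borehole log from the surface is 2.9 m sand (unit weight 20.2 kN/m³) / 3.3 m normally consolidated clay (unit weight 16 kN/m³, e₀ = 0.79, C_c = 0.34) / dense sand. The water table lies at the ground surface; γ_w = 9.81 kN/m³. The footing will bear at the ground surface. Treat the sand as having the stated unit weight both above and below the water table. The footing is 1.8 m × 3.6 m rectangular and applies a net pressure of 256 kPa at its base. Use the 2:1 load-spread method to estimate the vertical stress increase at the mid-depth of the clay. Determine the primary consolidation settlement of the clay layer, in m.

S_c ≈ 0.159 m

Mid-depth of clay below the ground surface: z = 2.9 + 3.3/2 = 4.55 m.
Total vertical stress at mid-clay: σ_v = 20.2×2.9 + 16×1.65 = 84.98 kPa.
Pore pressure: u = 9.81×(4.55 − 0) = 44.636 kPa.
Initial effective stress: σ'_0 = σ_v − u = 84.98 − 44.636 = 40.344 kPa.
Stress increase at mid-clay by the 2:1 spreading method:
Δσ = qBL/((B+z)(L+z)) = 256×1.8×3.6/((1.8+4.55)(3.6+4.55)) = 32.054 kPa
Final effective stress: σ'_f = σ'_0 + Δσ = 40.344 + 32.054 = 72.398 kPa.
Normally consolidated clay, so the full stress increment lies on the virgin compression line:
S_c = C_c·H/(1+e₀)·log₁₀(σ'_f/σ'_0) = 0.34×3.3/(1+0.79)×log₁₀(72.398/40.344)
    = 0.62682 × 0.25395 = 0.1592 m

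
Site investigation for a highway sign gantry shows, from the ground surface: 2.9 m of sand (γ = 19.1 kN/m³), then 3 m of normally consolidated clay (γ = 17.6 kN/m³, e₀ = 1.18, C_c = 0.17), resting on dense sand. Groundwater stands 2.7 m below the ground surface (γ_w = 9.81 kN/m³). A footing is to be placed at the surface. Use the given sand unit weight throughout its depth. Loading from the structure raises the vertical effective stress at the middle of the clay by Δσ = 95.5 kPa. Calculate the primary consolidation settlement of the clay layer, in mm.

Mid-depth of clay below the ground surface: z = 2.9 + 3/2 = 4.4 m.
Total vertical stress at mid-clay: σ_v = 19.1×2.9 + 17.6×1.5 = 81.79 kPa.
Pore pressure: u = 9.81×(4.4 − 2.7) = 16.677 kPa.
Initial effective stress: σ'_0 = σ_v − u = 81.79 − 16.677 = 65.113 kPa.
Final effective stress: σ'_f = σ'_0 + Δσ = 65.113 + 95.5 = 160.61 kPa.
Normally consolidated clay, so the full stress increment lies on the virgin compression line:
S_c = C_c·H/(1+e₀)·log₁₀(σ'_f/σ'_0) = 0.17×3/(1+1.18)×log₁₀(160.61/65.113)
    = 0.23394 × 0.3921 = 0.09173 m

S_c ≈ 91.7 mm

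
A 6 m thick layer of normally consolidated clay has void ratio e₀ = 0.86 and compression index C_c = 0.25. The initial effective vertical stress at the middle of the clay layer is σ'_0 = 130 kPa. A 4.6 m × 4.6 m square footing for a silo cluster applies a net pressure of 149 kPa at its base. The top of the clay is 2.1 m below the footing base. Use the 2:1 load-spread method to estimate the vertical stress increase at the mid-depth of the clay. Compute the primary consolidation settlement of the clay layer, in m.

Mid-depth of clay below the footing base: z = 2.1 + 6/2 = 5.1 m.
Stress increase at mid-clay by the 2:1 spreading method:
Δσ = qBL/((B+z)(L+z)) = 149×4.6×4.6/((4.6+5.1)(4.6+5.1)) = 33.509 kPa
Final effective stress: σ'_f = σ'_0 + Δσ = 130 + 33.509 = 163.51 kPa.
Normally consolidated clay, so the full stress increment lies on the virgin compression line:
S_c = C_c·H/(1+e₀)·log₁₀(σ'_f/σ'_0) = 0.25×6/(1+0.86)×log₁₀(163.51/130)
    = 0.80645 × 0.099601 = 0.08032 m

S_c ≈ 0.0803 m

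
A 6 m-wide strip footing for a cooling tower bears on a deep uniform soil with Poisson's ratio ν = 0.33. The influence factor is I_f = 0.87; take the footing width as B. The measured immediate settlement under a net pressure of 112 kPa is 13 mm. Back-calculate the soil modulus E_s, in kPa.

S_e = q·B·(1−ν²)/E_s · I_f  ⇒  E_s = q·B·(1−ν²)·I_f / S_e.
E_s = 112 × 6 × 0.8911 × 0.87 / 0.013 = 40070 kPa

E_s ≈ 40100 kPa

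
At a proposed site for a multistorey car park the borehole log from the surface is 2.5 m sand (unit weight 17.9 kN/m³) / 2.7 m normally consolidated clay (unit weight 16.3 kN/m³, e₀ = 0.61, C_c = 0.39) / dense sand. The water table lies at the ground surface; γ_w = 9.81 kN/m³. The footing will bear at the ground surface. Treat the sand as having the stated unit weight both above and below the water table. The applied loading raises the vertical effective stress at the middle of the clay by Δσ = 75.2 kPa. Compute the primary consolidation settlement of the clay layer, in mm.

Mid-depth of clay below the ground surface: z = 2.5 + 2.7/2 = 3.85 m.
Total vertical stress at mid-clay: σ_v = 17.9×2.5 + 16.3×1.35 = 66.755 kPa.
Pore pressure: u = 9.81×(3.85 − 0) = 37.769 kPa.
Initial effective stress: σ'_0 = σ_v − u = 66.755 − 37.769 = 28.986 kPa.
Final effective stress: σ'_f = σ'_0 + Δσ = 28.986 + 75.2 = 104.19 kPa.
Normally consolidated clay, so the full stress increment lies on the virgin compression line:
S_c = C_c·H/(1+e₀)·log₁₀(σ'_f/σ'_0) = 0.39×2.7/(1+0.61)×log₁₀(104.19/28.986)
    = 0.65404 × 0.55564 = 0.3634 m

S_c ≈ 363 mm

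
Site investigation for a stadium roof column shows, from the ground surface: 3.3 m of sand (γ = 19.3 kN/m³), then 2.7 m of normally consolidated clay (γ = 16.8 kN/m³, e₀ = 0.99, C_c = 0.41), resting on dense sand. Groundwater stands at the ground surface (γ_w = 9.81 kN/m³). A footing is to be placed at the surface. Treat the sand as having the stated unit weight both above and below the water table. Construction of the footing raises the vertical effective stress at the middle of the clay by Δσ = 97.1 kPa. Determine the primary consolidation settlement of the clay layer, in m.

S_c ≈ 0.294 m

Mid-depth of clay below the ground surface: z = 3.3 + 2.7/2 = 4.65 m.
Total vertical stress at mid-clay: σ_v = 19.3×3.3 + 16.8×1.35 = 86.37 kPa.
Pore pressure: u = 9.81×(4.65 − 0) = 45.617 kPa.
Initial effective stress: σ'_0 = σ_v − u = 86.37 − 45.617 = 40.753 kPa.
Final effective stress: σ'_f = σ'_0 + Δσ = 40.753 + 97.1 = 137.85 kPa.
Normally consolidated clay, so the full stress increment lies on the virgin compression line:
S_c = C_c·H/(1+e₀)·log₁₀(σ'_f/σ'_0) = 0.41×2.7/(1+0.99)×log₁₀(137.85/40.753)
    = 0.55628 × 0.52925 = 0.2944 m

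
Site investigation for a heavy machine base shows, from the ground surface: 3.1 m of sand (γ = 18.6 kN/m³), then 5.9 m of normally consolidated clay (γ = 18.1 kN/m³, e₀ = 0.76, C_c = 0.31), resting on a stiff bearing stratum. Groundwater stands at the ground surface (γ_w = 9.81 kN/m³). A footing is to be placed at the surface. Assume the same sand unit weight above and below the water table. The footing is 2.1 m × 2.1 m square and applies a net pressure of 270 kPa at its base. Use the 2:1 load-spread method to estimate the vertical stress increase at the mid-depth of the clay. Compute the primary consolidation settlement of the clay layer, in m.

Mid-depth of clay below the ground surface: z = 3.1 + 5.9/2 = 6.05 m.
Total vertical stress at mid-clay: σ_v = 18.6×3.1 + 18.1×2.95 = 111.06 kPa.
Pore pressure: u = 9.81×(6.05 − 0) = 59.351 kPa.
Initial effective stress: σ'_0 = σ_v − u = 111.06 − 59.351 = 51.709 kPa.
Stress increase at mid-clay by the 2:1 spreading method:
Δσ = qBL/((B+z)(L+z)) = 270×2.1×2.1/((2.1+6.05)(2.1+6.05)) = 17.926 kPa
Final effective stress: σ'_f = σ'_0 + Δσ = 51.709 + 17.926 = 69.635 kPa.
Normally consolidated clay, so the full stress increment lies on the virgin compression line:
S_c = C_c·H/(1+e₀)·log₁₀(σ'_f/σ'_0) = 0.31×5.9/(1+0.76)×log₁₀(69.635/51.709)
    = 1.0392 × 0.12926 = 0.1343 m

S_c ≈ 0.134 m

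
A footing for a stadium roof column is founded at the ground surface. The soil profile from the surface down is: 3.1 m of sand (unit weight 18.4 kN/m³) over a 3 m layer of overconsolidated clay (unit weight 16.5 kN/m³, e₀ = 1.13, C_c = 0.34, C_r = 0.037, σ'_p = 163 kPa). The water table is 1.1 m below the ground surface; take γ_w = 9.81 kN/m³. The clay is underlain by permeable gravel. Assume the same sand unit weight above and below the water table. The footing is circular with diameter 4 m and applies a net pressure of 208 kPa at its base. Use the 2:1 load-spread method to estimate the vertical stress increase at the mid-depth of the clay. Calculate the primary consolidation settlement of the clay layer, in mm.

S_c ≈ 15.1 mm

Mid-depth of clay below the ground surface: z = 3.1 + 3/2 = 4.6 m.
Total vertical stress at mid-clay: σ_v = 18.4×3.1 + 16.5×1.5 = 81.79 kPa.
Pore pressure: u = 9.81×(4.6 − 1.1) = 34.335 kPa.
Initial effective stress: σ'_0 = σ_v − u = 81.79 − 34.335 = 47.455 kPa.
Stress increase at mid-clay by the 2:1 spreading method:
Δσ ≈ qD²/(D+z)² = 208×4²/(4+4.6)² = 44.997 kPa
Final effective stress: σ'_f = 47.455 + 44.997 = 92.452 kPa.
σ'_f = 92.452 ≤ σ'_p = 163 kPa, so the clay remains overconsolidated and only the recompression index applies:
S_c = C_r·H/(1+e₀)·log₁₀(σ'_f/σ'_0) = 0.037×3/2.13×log₁₀(92.452/47.455)
    = 0.052115 × 0.28963 = 0.01509 m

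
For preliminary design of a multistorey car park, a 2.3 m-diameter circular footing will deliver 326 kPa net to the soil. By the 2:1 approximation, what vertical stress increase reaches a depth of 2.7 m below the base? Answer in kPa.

By the 2:1 method the load spreads at 1 horizontal : 2 vertical, so at depth z the loaded area has grown by z in each plan dimension:
Δσ ≈ qD²/(D+z)² = 326×2.3²/(2.3+2.7)² = 68.982 kPa

Δσ_z ≈ 69 kPa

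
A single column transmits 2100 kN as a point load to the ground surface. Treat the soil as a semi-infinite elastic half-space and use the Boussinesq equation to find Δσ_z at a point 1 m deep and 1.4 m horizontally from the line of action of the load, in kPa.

Δσ_z ≈ 66.5 kPa

Boussinesq vertical stress below a point load on an elastic half-space:
Δσ_z = 3P/(2πz²) · [1 + (r/z)²]^(−5/2)
r/z = 1.4/1 = 1.4; [1+(r/z)²]^(−5/2) = 0.066339.
Δσ_z = 3×2100/(2π×1²) × 0.066339 = 1002.7 × 0.066339 = 66.52 kPa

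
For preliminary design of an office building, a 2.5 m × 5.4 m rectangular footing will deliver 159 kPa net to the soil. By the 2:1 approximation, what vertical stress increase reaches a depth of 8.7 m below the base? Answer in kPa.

Δσ_z ≈ 13.6 kPa

By the 2:1 method the load spreads at 1 horizontal : 2 vertical, so at depth z the loaded area has grown by z in each plan dimension:
Δσ = qBL/((B+z)(L+z)) = 159×2.5×5.4/((2.5+8.7)(5.4+8.7)) = 13.592 kPa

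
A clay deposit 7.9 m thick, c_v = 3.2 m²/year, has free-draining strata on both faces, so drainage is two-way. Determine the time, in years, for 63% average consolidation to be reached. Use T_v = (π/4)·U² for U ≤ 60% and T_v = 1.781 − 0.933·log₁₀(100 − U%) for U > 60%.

Drainage path length: H_d = H/2 = 3.95 m (double drainage).
U > 60%: T_v = 1.781 − 0.933·log₁₀(100 − 63) = 0.31787.
t = T_v·H_d²/c_v = 0.31787×3.95²/3.2 = 1.55 years.

t ≈ 1.55 years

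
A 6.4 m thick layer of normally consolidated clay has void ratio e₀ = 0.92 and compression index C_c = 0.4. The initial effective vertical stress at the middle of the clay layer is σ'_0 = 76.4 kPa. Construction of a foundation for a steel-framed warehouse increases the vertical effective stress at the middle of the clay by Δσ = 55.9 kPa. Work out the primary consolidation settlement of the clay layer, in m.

Final effective stress: σ'_f = σ'_0 + Δσ = 76.4 + 55.9 = 132.3 kPa.
Normally consolidated clay, so the full stress increment lies on the virgin compression line:
S_c = C_c·H/(1+e₀)·log₁₀(σ'_f/σ'_0) = 0.4×6.4/(1+0.92)×log₁₀(132.3/76.4)
    = 1.3333 × 0.23847 = 0.318 m

S_c ≈ 0.318 m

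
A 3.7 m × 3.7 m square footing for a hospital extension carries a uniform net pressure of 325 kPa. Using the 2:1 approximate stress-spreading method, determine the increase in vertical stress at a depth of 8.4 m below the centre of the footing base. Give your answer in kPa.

Δσ_z ≈ 30.4 kPa

By the 2:1 method the load spreads at 1 horizontal : 2 vertical, so at depth z the loaded area has grown by z in each plan dimension:
Δσ = qBL/((B+z)(L+z)) = 325×3.7×3.7/((3.7+8.4)(3.7+8.4)) = 30.389 kPa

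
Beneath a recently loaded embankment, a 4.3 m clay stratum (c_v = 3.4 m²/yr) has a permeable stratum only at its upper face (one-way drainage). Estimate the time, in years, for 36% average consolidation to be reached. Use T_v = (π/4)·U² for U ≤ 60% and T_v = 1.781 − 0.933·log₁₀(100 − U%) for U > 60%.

Drainage path length: H_d = H = 4.3 m (single drainage).
U ≤ 60%: T_v = (π/4)·U² = (π/4)×0.36² = 0.10179.
t = T_v·H_d²/c_v = 0.10179×4.3²/3.4 = 0.5536 years.

t ≈ 0.554 years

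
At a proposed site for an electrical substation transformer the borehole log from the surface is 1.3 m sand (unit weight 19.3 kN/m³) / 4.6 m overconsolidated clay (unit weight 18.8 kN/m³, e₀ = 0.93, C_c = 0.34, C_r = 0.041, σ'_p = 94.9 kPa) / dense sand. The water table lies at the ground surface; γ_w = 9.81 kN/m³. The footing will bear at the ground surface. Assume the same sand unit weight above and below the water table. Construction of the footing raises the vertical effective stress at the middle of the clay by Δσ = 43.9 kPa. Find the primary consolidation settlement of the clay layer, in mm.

S_c ≈ 35.9 mm

Mid-depth of clay below the ground surface: z = 1.3 + 4.6/2 = 3.6 m.
Total vertical stress at mid-clay: σ_v = 19.3×1.3 + 18.8×2.3 = 68.33 kPa.
Pore pressure: u = 9.81×(3.6 − 0) = 35.316 kPa.
Initial effective stress: σ'_0 = σ_v − u = 68.33 − 35.316 = 33.014 kPa.
Final effective stress: σ'_f = 33.014 + 43.9 = 76.914 kPa.
σ'_f = 76.914 ≤ σ'_p = 94.9 kPa, so the clay remains overconsolidated and only the recompression index applies:
S_c = C_r·H/(1+e₀)·log₁₀(σ'_f/σ'_0) = 0.041×4.6/1.93×log₁₀(76.914/33.014)
    = 0.097719 × 0.36731 = 0.03589 m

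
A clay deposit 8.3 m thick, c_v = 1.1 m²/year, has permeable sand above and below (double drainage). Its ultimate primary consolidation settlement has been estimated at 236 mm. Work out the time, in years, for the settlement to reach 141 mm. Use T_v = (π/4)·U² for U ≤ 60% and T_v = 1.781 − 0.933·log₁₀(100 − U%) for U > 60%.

Drainage path length: H_d = H/2 = 4.15 m (double drainage).
U = S(t)/S_ult = 141/236 = 0.5975.
U ≤ 60%: T_v = (π/4)·U² = (π/4)×0.59746² = 0.28035.
t = T_v·H_d²/c_v = 0.28035×4.15²/1.1 = 4.389 years.

t ≈ 4.39 years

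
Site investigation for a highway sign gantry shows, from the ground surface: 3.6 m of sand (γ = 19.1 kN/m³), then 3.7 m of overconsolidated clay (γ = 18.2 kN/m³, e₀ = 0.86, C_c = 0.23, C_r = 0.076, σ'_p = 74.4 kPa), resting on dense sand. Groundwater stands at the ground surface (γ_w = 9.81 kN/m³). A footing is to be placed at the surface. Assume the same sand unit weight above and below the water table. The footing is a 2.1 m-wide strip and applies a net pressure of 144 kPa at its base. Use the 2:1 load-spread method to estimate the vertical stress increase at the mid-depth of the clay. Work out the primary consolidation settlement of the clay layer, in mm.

Mid-depth of clay below the ground surface: z = 3.6 + 3.7/2 = 5.45 m.
Total vertical stress at mid-clay: σ_v = 19.1×3.6 + 18.2×1.85 = 102.43 kPa.
Pore pressure: u = 9.81×(5.45 − 0) = 53.465 kPa.
Initial effective stress: σ'_0 = σ_v − u = 102.43 − 53.465 = 48.965 kPa.
Stress increase at mid-clay by the 2:1 spreading method:
Δσ = qB/(B+z) = 144×2.1/(2.1+5.45) = 40.053 kPa
Final effective stress: σ'_f = 48.965 + 40.053 = 89.018 kPa.
σ'_f = 89.018 > σ'_p = 74.4 kPa, so the stress path crosses the preconsolidation pressure — recompression up to σ'_p, then virgin compression beyond:
S_c = H/(1+e₀)·[C_r·log₁₀(σ'_p/σ'_0) + C_c·log₁₀(σ'_f/σ'_p)]
    = 3.7/1.86 × [0.076×log₁₀(74.4/48.965) + 0.23×log₁₀(89.018/74.4)]
    = 1.9892 × [0.013808 + 0.017918] = 0.06311 m

S_c ≈ 63.1 mm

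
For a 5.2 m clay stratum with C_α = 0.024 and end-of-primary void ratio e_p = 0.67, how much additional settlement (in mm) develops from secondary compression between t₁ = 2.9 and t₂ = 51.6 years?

S_s ≈ 93.4 mm

Secondary compression: S_s = C_α·H/(1+e_p)·log₁₀(t₂/t₁)
S_s = 0.024×5.2/(1+0.67)×log₁₀(51.6/2.9)
    = 0.07473 × 1.25 = 0.09343 m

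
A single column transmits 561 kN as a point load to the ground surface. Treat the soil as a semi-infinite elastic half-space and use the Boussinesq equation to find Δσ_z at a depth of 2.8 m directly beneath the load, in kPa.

Boussinesq vertical stress below a point load on an elastic half-space:
Δσ_z = 3P/(2πz²) · [1 + (r/z)²]^(−5/2)
r/z = 0/2.8 = 0; [1+(r/z)²]^(−5/2) = 1.
Δσ_z = 3×561/(2π×2.8²) × 1 = 34.166 × 1 = 34.17 kPa

Δσ_z ≈ 34.2 kPa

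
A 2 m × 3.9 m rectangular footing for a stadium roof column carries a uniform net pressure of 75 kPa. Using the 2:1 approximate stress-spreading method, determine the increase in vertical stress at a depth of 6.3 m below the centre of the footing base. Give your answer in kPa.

Δσ_z ≈ 6.91 kPa

By the 2:1 method the load spreads at 1 horizontal : 2 vertical, so at depth z the loaded area has grown by z in each plan dimension:
Δσ = qBL/((B+z)(L+z)) = 75×2×3.9/((2+6.3)(3.9+6.3)) = 6.91 kPa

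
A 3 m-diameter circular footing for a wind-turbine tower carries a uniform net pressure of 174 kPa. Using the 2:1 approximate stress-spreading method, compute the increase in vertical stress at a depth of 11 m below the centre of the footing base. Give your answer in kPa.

By the 2:1 method the load spreads at 1 horizontal : 2 vertical, so at depth z the loaded area has grown by z in each plan dimension:
Δσ ≈ qD²/(D+z)² = 174×3²/(3+11)² = 7.9898 kPa

Δσ_z ≈ 7.99 kPa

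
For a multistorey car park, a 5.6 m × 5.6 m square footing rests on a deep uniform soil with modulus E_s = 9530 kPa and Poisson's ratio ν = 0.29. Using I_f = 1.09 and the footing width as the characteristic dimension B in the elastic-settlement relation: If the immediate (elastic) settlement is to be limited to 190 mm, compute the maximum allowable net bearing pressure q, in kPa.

q ≈ 324 kPa

S_e = q·B·(1−ν²)/E_s · I_f  ⇒  q = S_e·E_s / (B·(1−ν²)·I_f).
q = 0.19 × 9530 / (5.6 × 0.9159 × 1.09) = 323.9 kPa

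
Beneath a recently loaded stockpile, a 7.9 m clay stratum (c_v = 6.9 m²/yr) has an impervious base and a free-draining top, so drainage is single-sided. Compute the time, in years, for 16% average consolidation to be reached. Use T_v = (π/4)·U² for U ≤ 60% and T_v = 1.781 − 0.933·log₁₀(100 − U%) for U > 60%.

t ≈ 0.182 years

Drainage path length: H_d = H = 7.9 m (single drainage).
U ≤ 60%: T_v = (π/4)·U² = (π/4)×0.16² = 0.020106.
t = T_v·H_d²/c_v = 0.020106×7.9²/6.9 = 0.1819 years.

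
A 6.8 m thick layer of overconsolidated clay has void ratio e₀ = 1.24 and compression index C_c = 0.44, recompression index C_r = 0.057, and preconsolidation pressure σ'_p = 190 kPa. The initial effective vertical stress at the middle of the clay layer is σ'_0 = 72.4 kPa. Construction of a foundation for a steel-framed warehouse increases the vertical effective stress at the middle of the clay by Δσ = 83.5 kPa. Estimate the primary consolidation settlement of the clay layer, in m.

Final effective stress: σ'_f = 72.4 + 83.5 = 155.9 kPa.
σ'_f = 155.9 ≤ σ'_p = 190 kPa, so the clay remains overconsolidated and only the recompression index applies:
S_c = C_r·H/(1+e₀)·log₁₀(σ'_f/σ'_0) = 0.057×6.8/2.24×log₁₀(155.9/72.4)
    = 0.17303 × 0.33311 = 0.05764 m

S_c ≈ 0.0576 m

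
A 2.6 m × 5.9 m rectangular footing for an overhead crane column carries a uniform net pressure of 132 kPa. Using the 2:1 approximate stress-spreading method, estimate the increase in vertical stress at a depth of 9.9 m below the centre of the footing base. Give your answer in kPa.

By the 2:1 method the load spreads at 1 horizontal : 2 vertical, so at depth z the loaded area has grown by z in each plan dimension:
Δσ = qBL/((B+z)(L+z)) = 132×2.6×5.9/((2.6+9.9)(5.9+9.9)) = 10.253 kPa

Δσ_z ≈ 10.3 kPa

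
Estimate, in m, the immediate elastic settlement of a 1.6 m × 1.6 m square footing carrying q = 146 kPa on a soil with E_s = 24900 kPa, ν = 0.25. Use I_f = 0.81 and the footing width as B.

S_e ≈ 0.00712 m

Immediate (elastic) settlement: S_e = q·B·(1−ν²)/E_s · I_f.
S_e = 146 × 1.6 × (1 − 0.25²) / 24900 × 0.81
    = 146 × 1.6 × 0.9375 / 24900 × 0.81
    = 0.007124 m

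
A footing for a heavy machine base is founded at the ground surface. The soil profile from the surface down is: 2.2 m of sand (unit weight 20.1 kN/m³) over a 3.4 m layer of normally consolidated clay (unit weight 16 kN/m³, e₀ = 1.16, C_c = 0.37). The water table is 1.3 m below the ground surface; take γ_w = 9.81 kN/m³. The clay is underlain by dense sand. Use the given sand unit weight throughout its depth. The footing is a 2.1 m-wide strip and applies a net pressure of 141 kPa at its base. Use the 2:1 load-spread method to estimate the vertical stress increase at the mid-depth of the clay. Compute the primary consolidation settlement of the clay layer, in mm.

Mid-depth of clay below the ground surface: z = 2.2 + 3.4/2 = 3.9 m.
Total vertical stress at mid-clay: σ_v = 20.1×2.2 + 16×1.7 = 71.42 kPa.
Pore pressure: u = 9.81×(3.9 − 1.3) = 25.506 kPa.
Initial effective stress: σ'_0 = σ_v − u = 71.42 − 25.506 = 45.914 kPa.
Stress increase at mid-clay by the 2:1 spreading method:
Δσ = qB/(B+z) = 141×2.1/(2.1+3.9) = 49.35 kPa
Final effective stress: σ'_f = σ'_0 + Δσ = 45.914 + 49.35 = 95.264 kPa.
Normally consolidated clay, so the full stress increment lies on the virgin compression line:
S_c = C_c·H/(1+e₀)·log₁₀(σ'_f/σ'_0) = 0.37×3.4/(1+1.16)×log₁₀(95.264/45.914)
    = 0.58241 × 0.31698 = 0.1846 m

S_c ≈ 185 mm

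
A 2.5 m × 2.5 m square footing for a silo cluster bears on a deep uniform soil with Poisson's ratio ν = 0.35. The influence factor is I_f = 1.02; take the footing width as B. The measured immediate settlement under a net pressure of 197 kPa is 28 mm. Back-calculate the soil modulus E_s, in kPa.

E_s ≈ 15700 kPa

S_e = q·B·(1−ν²)/E_s · I_f  ⇒  E_s = q·B·(1−ν²)·I_f / S_e.
E_s = 197 × 2.5 × 0.8775 × 1.02 / 0.028 = 15740 kPa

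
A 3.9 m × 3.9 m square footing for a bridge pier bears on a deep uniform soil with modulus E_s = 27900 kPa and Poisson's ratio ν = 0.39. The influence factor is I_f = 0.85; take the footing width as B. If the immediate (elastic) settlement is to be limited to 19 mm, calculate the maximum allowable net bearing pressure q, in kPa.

q ≈ 189 kPa

S_e = q·B·(1−ν²)/E_s · I_f  ⇒  q = S_e·E_s / (B·(1−ν²)·I_f).
q = 0.019 × 27900 / (3.9 × 0.8479 × 0.85) = 188.6 kPa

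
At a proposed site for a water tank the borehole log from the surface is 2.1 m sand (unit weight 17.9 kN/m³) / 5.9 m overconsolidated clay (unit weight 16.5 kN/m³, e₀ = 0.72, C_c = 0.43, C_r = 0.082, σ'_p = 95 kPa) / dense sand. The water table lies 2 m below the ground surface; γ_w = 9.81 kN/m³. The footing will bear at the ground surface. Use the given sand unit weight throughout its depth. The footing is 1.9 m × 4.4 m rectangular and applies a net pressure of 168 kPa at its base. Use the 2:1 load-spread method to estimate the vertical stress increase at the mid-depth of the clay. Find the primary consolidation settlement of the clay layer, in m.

S_c ≈ 0.0393 m

Mid-depth of clay below the ground surface: z = 2.1 + 5.9/2 = 5.05 m.
Total vertical stress at mid-clay: σ_v = 17.9×2.1 + 16.5×2.95 = 86.265 kPa.
Pore pressure: u = 9.81×(5.05 − 2) = 29.921 kPa.
Initial effective stress: σ'_0 = σ_v − u = 86.265 − 29.921 = 56.344 kPa.
Stress increase at mid-clay by the 2:1 spreading method:
Δσ = qBL/((B+z)(L+z)) = 168×1.9×4.4/((1.9+5.05)(4.4+5.05)) = 21.384 kPa
Final effective stress: σ'_f = 56.344 + 21.384 = 77.728 kPa.
σ'_f = 77.728 ≤ σ'_p = 95 kPa, so the clay remains overconsolidated and only the recompression index applies:
S_c = C_r·H/(1+e₀)·log₁₀(σ'_f/σ'_0) = 0.082×5.9/1.72×log₁₀(77.728/56.344)
    = 0.28128 × 0.13973 = 0.0393 m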